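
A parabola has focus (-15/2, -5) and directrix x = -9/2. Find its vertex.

(-6, -5)

The vertex is the midpoint between the focus and the directrix along the axis of symmetry.
Axis is horizontal (directrix is vertical). Vertex x-coordinate = (-15/2 + (-9/2))/2 = -6; y-coordinate = -5.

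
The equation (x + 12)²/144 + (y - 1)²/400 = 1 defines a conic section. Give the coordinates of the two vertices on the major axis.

Center (-12, 1). The larger denominator 400 sits under the y-term, so the major axis is vertical; a² = 400, b² = 144.
a = 20. Vertices at (h, k ± a).

(-12, -19) and (-12, 21)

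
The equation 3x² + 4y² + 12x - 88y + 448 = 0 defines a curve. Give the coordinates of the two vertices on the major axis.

(-6, 11) and (2, 11)

Collect terms: 3(x² + 4x) + 4(y² - 22y) = -448
Complete the square in x and y: 3(x + 2)² + 4(y - 11)² = -448 + 12 + 484 = 48
Divide by 48: (x + 2)²/16 + (y - 11)²/12 = 1
Ellipse, center (-2, 11), major axis horizontal; a² = 16, b² = 12.
a = 4. Vertices at (h ± a, k).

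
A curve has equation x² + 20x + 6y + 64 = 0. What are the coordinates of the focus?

Only x is squared. Complete the square in x: (x + 10)² = -6(y - 6).
Vertex (-10, 6); 4p = -6 so p = -3/2. Opens down.
Focus is p units from the vertex along the axis: (h, k + p).

(-10, 9/2)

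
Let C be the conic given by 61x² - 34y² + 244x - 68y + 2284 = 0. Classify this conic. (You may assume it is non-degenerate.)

hyperbola

No xy term. Coefficients of x² and y² are A = 61, C = -34.
A and C have opposite signs ⇒ hyperbola.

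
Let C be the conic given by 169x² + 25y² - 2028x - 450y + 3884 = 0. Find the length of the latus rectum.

50/13

Rearranging, 169(x² - 12x) + 25(y² - 18y) = -3884.
Complete the square: 169(x - 6)² + 25(y - 9)² = -3884 + 6084 + 2025 = 4225
Dividing both sides by 4225: (x - 6)²/25 + (y - 9)²/169 = 1
Ellipse, center (6, 9), major axis vertical; a² = 169, b² = 25.
Latus rectum length = 2b²/a = 2·25/13 = 50/13.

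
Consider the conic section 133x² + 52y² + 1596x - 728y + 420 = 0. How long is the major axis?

2√133

Group: 133(x² + 12x) + 52(y² - 14y) = -420
Completing the square gives 133(x + 6)² + 52(y - 7)² = -420 + 4788 + 2548 = 6916.
Divide by 6916: (x + 6)²/52 + (y - 7)²/133 = 1
Ellipse, center (-6, 7), major axis vertical; a² = 133, b² = 52.
a² = 133 so a = √133; the major axis has length 2a = 2√133.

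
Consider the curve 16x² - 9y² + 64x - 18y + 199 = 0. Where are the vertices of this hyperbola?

Group the x- and y-terms: 16(x² + 4x) -9(y² + 2y) = -199
Complete the square in x and y: 16(x + 2)² -9(y + 1)² = -199 + 64 - 9 = -144
Divide by -144: (y + 1)²/16 - (x + 2)²/9 = 1
Hyperbola, center (-2, -1), transverse axis vertical; a² = 16, b² = 9.
a = 4. Vertices at (h, k ± a).

(-2, -5) and (-2, 3)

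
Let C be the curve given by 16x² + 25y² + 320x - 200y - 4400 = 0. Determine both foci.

Rearranging, 16(x² + 20x) + 25(y² - 8y) = 4400.
Complete the square: 16(x + 10)² + 25(y - 4)² = 4400 + 1600 + 400 = 6400
Dividing both sides by 6400: (x + 10)²/400 + (y - 4)²/256 = 1
Ellipse, center (-10, 4), major axis horizontal; a² = 400, b² = 256.
c² = a² - b² = 400 - 256 = 144, so c = 12.
Foci lie on the horizontal axis through the center: (h ± c, k).

(-22, 4) and (2, 4)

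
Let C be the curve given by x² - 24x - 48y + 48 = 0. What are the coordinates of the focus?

Only x is squared. Complete the square in x: (x - 12)² = 48(y + 2).
Vertex (12, -2); 4p = 48 so p = 12. Opens up.
Focus is p units from the vertex along the axis: (h, k + p).

(12, 10)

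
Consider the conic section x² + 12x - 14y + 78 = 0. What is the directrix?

y = -1/2

Only x is squared. Complete the square in x: (x + 6)² = 14(y - 3).
Vertex (-6, 3); 4p = 14 so p = 7/2. Opens up.
Directrix is the horizontal line y = k − p = 3 − (7/2) = -1/2.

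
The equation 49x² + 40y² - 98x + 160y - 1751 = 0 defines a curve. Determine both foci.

(1, -5) and (1, 1)

Group the x- and y-terms: 49(x² - 2x) + 40(y² + 4y) = 1751
Completing the square gives 49(x - 1)² + 40(y + 2)² = 1751 + 49 + 160 = 1960.
Divide by 1960: (x - 1)²/40 + (y + 2)²/49 = 1
Ellipse, center (1, -2), major axis vertical; a² = 49, b² = 40.
c² = a² - b² = 49 - 40 = 9, so c = 3.
Foci lie on the vertical axis through the center: (h, k ± c).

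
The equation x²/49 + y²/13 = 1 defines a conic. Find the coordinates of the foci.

Center (0, 0). The larger denominator 49 sits under the x-term, so the major axis is horizontal; a² = 49, b² = 13.
c² = a² - b² = 49 - 13 = 36, so c = 6.
Foci lie on the horizontal axis through the center: (h ± c, k).

(-6, 0) and (6, 0)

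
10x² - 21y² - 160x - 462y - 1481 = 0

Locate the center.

10(x² - 16x) -21(y² + 22y) = 1481
10(x - 8)² -21(y + 11)² = 1481 + 640 - 2541 = -420
Dividing both sides by -420: (y + 11)²/20 - (x - 8)²/42 = 1
Hyperbola with center (8, -11).

(8, -11)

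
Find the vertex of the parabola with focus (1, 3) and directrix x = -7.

The vertex is the midpoint between the focus and the directrix along the axis of symmetry.
Axis is horizontal (directrix is vertical). Vertex x-coordinate = (1 + (-7))/2 = -3; y-coordinate = 3.

(-3, 3)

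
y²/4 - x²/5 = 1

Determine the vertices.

Center (0, 0). The positive term is the y-term, so the transverse axis is vertical; a² = 4, b² = 5.
a = 2. Vertices at (h, k ± a).

(0, -2) and (0, 2)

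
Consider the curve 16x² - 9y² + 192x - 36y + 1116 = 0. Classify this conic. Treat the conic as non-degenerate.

No xy term. Coefficients of x² and y² are A = 16, C = -9.
A and C have opposite signs ⇒ hyperbola.

hyperbola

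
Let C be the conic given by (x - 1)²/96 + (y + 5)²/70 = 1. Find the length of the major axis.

8√6

Center (1, -5). The larger denominator 96 sits under the x-term, so the major axis is horizontal; a² = 96, b² = 70.
a² = 96 so a = 4√6; the major axis has length 2a = 8√6.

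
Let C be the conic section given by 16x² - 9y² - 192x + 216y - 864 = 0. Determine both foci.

Group the x- and y-terms: 16(x² - 12x) -9(y² - 24y) = 864
16(x - 6)² -9(y - 12)² = 864 + 576 - 1296 = 144
Dividing both sides by 144: (x - 6)²/9 - (y - 12)²/16 = 1
Hyperbola, center (6, 12), transverse axis horizontal; a² = 9, b² = 16.
c² = a² + b² = 9 + 16 = 25, so c = 5.
Foci lie on the horizontal axis through the center: (h ± c, k).

(1, 12) and (11, 12)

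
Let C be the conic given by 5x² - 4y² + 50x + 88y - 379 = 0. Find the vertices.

(-7, 11) and (-3, 11)

5(x² + 10x) -4(y² - 22y) = 379
Complete the square: 5(x + 5)² -4(y - 11)² = 379 + 125 - 484 = 20
Dividing both sides by 20: (x + 5)²/4 - (y - 11)²/5 = 1
Hyperbola, center (-5, 11), transverse axis horizontal; a² = 4, b² = 5.
a = 2. Vertices at (h ± a, k).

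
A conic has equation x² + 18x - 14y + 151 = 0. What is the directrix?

y = 3/2

Only x is squared. Complete the square in x: (x + 9)² = 14(y - 5).
Vertex (-9, 5); 4p = 14 so p = 7/2. Opens up.
Directrix is the horizontal line y = k − p = 5 − (7/2) = 3/2.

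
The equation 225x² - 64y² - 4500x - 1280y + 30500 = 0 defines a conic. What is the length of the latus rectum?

128/15

225(x² - 20x) -64(y² + 20y) = -30500
Completing the square gives 225(x - 10)² -64(y + 10)² = -30500 + 22500 - 6400 = -14400.
Dividing both sides by -14400: (y + 10)²/225 - (x - 10)²/64 = 1
Hyperbola, center (10, -10), transverse axis vertical; a² = 225, b² = 64.
Latus rectum length = 2b²/a = 2·64/15 = 128/15.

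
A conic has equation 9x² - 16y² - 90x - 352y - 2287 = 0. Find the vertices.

(-3, -11) and (13, -11)

Collect terms: 9(x² - 10x) -16(y² + 22y) = 2287
Completing the square gives 9(x - 5)² -16(y + 11)² = 2287 + 225 - 1936 = 576.
Dividing both sides by 576: (x - 5)²/64 - (y + 11)²/36 = 1
Hyperbola, center (5, -11), transverse axis horizontal; a² = 64, b² = 36.
a = 8. Vertices at (h ± a, k).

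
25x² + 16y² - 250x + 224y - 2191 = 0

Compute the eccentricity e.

Rearranging, 25(x² - 10x) + 16(y² + 14y) = 2191.
Completing the square gives 25(x - 5)² + 16(y + 7)² = 2191 + 625 + 784 = 3600.
Divide by 3600: (x - 5)²/144 + (y + 7)²/225 = 1
Ellipse, center (5, -7), major axis vertical; a² = 225, b² = 144.
c² = a² - b² = 81, so c = 9.
e = c/a = 9/15 = 3/5.

e = 3/5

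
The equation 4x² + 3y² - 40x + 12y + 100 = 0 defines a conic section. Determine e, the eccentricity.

Collect terms: 4(x² - 10x) + 3(y² + 4y) = -100
Complete the square in x and y: 4(x - 5)² + 3(y + 2)² = -100 + 100 + 12 = 12
Divide by 12: (x - 5)²/3 + (y + 2)²/4 = 1
Ellipse, center (5, -2), major axis vertical; a² = 4, b² = 3.
c² = a² - b² = 1, so c = 1.
e = c/a = 1/2.

e = 1/2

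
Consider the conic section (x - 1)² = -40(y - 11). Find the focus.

(1, 1)

Vertex (1, 11); 4p = -40 so p = -10. Opens down.
Focus is p units from the vertex along the axis: (h, k + p).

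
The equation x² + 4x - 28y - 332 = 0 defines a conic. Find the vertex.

Only x is squared. Complete the square in x: (x + 2)² = 28(y + 12).
Vertex (-2, -12); 4p = 28 so p = 7. Opens up.

(-2, -12)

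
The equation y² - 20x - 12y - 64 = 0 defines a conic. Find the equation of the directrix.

Only y is squared. Complete the square in y: (y - 6)² = 20(x + 5).
Vertex (-5, 6); 4p = 20 so p = 5. Opens right.
Directrix is the vertical line x = h − p = -5 − (5) = -10.

x = -10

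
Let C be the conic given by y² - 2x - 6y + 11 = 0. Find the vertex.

(1, 3)

Only y is squared. Complete the square in y: (y - 3)² = 2(x - 1).
Vertex (1, 3); 4p = 2 so p = 1/2. Opens right.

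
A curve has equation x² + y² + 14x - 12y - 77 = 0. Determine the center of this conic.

(-7, 6)

Collect terms: (x² + 14x) + (y² - 12y) = 77
(x + 7)² + (y - 6)² = 77 + 49 + 36 = 162
So (x + 7)² + (y - 6)² = 162.
Circle centered at (-7, 6) with r² = 162.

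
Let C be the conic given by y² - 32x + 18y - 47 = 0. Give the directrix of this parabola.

Only y is squared. Complete the square in y: (y + 9)² = 32(x + 4).
Vertex (-4, -9); 4p = 32 so p = 8. Opens right.
Directrix is the vertical line x = h − p = -4 − (8) = -12.

x = -12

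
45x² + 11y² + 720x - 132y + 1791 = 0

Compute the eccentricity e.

e = √170/15

Group the x- and y-terms: 45(x² + 16x) + 11(y² - 12y) = -1791
Complete the square in x and y: 45(x + 8)² + 11(y - 6)² = -1791 + 2880 + 396 = 1485
Dividing both sides by 1485: (x + 8)²/33 + (y - 6)²/135 = 1
Ellipse, center (-8, 6), major axis vertical; a² = 135, b² = 33.
c² = a² - b² = 102, so c = √102.
e = c/a = √102/3√15 = √170/15.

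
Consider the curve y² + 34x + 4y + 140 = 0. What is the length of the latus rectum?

Only y is squared. Complete the square in y: (y + 2)² = -34(x + 4).
Vertex (-4, -2); 4p = -34 so p = -17/2. Opens left.
Latus rectum length = |4p| = 34.

34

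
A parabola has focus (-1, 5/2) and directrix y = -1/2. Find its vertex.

The vertex is the midpoint between the focus and the directrix along the axis of symmetry.
Axis is vertical (directrix is horizontal). Vertex y-coordinate = (5/2 + (-1/2))/2 = 1; x-coordinate = -1.

(-1, 1)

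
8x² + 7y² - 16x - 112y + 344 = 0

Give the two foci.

(1, 8 - √2) and (1, 8 + √2)

Group the x- and y-terms: 8(x² - 2x) + 7(y² - 16y) = -344
Completing the square gives 8(x - 1)² + 7(y - 8)² = -344 + 8 + 448 = 112.
Divide by 112: (x - 1)²/14 + (y - 8)²/16 = 1
Ellipse, center (1, 8), major axis vertical; a² = 16, b² = 14.
c² = a² - b² = 16 - 14 = 2, so c = √2.
Foci lie on the vertical axis through the center: (h, k ± c).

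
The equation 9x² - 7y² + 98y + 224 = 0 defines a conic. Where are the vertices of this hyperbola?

Group the x- and y-terms: 9x² -7(y² - 14y) = -224
Complete the square in x and y: 9x² -7(y - 7)² = -224 + 0 - 343 = -567
Dividing both sides by -567: (y - 7)²/81 - x²/63 = 1
Hyperbola, center (0, 7), transverse axis vertical; a² = 81, b² = 63.
a = 9. Vertices at (h, k ± a).

(0, -2) and (0, 16)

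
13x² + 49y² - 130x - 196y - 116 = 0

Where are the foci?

(-1, 2) and (11, 2)

Rearranging, 13(x² - 10x) + 49(y² - 4y) = 116.
Completing the square gives 13(x - 5)² + 49(y - 2)² = 116 + 325 + 196 = 637.
Divide through by 637 to get (x - 5)²/49 + (y - 2)²/13 = 1.
Ellipse, center (5, 2), major axis horizontal; a² = 49, b² = 13.
c² = a² - b² = 49 - 13 = 36, so c = 6.
Foci lie on the horizontal axis through the center: (h ± c, k).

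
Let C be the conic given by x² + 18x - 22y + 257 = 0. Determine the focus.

Only x is squared. Complete the square in x: (x + 9)² = 22(y - 8).
Vertex (-9, 8); 4p = 22 so p = 11/2. Opens up.
Focus is p units from the vertex along the axis: (h, k + p).

(-9, 27/2)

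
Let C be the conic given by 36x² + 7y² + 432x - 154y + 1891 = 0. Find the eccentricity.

e = √29/6

Rearranging, 36(x² + 12x) + 7(y² - 22y) = -1891.
36(x + 6)² + 7(y - 11)² = -1891 + 1296 + 847 = 252
Divide through by 252 to get (x + 6)²/7 + (y - 11)²/36 = 1.
Ellipse, center (-6, 11), major axis vertical; a² = 36, b² = 7.
c² = a² - b² = 29, so c = √29.
e = c/a = √29/6.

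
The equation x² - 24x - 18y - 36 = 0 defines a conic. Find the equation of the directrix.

y = -29/2

Only x is squared. Complete the square in x: (x - 12)² = 18(y + 10).
Vertex (12, -10); 4p = 18 so p = 9/2. Opens up.
Directrix is the horizontal line y = k − p = -10 − (9/2) = -29/2.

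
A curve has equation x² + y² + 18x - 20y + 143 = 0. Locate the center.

(-9, 10)

Rearranging, (x² + 18x) + (y² - 20y) = -143.
Complete the square: (x + 9)² + (y - 10)² = -143 + 81 + 100 = 38
So (x + 9)² + (y - 10)² = 38.
Circle centered at (-9, 10) with r² = 38.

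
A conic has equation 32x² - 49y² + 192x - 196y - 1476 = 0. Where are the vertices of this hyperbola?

Group the x- and y-terms: 32(x² + 6x) -49(y² + 4y) = 1476
32(x + 3)² -49(y + 2)² = 1476 + 288 - 196 = 1568
Dividing both sides by 1568: (x + 3)²/49 - (y + 2)²/32 = 1
Hyperbola, center (-3, -2), transverse axis horizontal; a² = 49, b² = 32.
a = 7. Vertices at (h ± a, k).

(-10, -2) and (4, -2)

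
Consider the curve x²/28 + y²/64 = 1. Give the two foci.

Center (0, 0). The larger denominator 64 sits under the y-term, so the major axis is vertical; a² = 64, b² = 28.
c² = a² - b² = 64 - 28 = 36, so c = 6.
Foci lie on the vertical axis through the center: (h, k ± c).

(0, -6) and (0, 6)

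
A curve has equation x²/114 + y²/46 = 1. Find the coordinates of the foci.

(0 - 2√17, 0) and (0 + 2√17, 0)

Center (0, 0). The larger denominator 114 sits under the x-term, so the major axis is horizontal; a² = 114, b² = 46.
c² = a² - b² = 114 - 46 = 68, so c = 2√17.
Foci lie on the horizontal axis through the center: (h ± c, k).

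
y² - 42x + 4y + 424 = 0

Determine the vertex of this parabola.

Only y is squared. Complete the square in y: (y + 2)² = 42(x - 10).
Vertex (10, -2); 4p = 42 so p = 21/2. Opens right.

(10, -2)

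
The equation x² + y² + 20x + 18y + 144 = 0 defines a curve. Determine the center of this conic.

(-10, -9)

Group: (x² + 20x) + (y² + 18y) = -144
Completing the square gives (x + 10)² + (y + 9)² = -144 + 100 + 81 = 37.
So (x + 10)² + (y + 9)² = 37.
Circle centered at (-10, -9) with r² = 37.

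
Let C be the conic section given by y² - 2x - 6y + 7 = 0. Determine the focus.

Only y is squared. Complete the square in y: (y - 3)² = 2(x + 1).
Vertex (-1, 3); 4p = 2 so p = 1/2. Opens right.
Focus is p units from the vertex along the axis: (h + p, k).

(-1/2, 3)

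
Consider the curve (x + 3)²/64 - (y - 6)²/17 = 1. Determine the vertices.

Center (-3, 6). The positive term is the x-term, so the transverse axis is horizontal; a² = 64, b² = 17.
a = 8. Vertices at (h ± a, k).

(-11, 6) and (5, 6)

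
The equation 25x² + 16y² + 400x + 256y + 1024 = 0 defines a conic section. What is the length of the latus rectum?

Group: 25(x² + 16x) + 16(y² + 16y) = -1024
Complete the square: 25(x + 8)² + 16(y + 8)² = -1024 + 1600 + 1024 = 1600
Dividing both sides by 1600: (x + 8)²/64 + (y + 8)²/100 = 1
Ellipse, center (-8, -8), major axis vertical; a² = 100, b² = 64.
Latus rectum length = 2b²/a = 2·64/10 = 64/5.

64/5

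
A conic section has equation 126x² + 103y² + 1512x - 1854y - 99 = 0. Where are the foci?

Group the x- and y-terms: 126(x² + 12x) + 103(y² - 18y) = 99
Completing the square gives 126(x + 6)² + 103(y - 9)² = 99 + 4536 + 8343 = 12978.
Divide through by 12978 to get (x + 6)²/103 + (y - 9)²/126 = 1.
Ellipse, center (-6, 9), major axis vertical; a² = 126, b² = 103.
c² = a² - b² = 126 - 103 = 23, so c = √23.
Foci lie on the vertical axis through the center: (h, k ± c).

(-6, 9 - √23) and (-6, 9 + √23)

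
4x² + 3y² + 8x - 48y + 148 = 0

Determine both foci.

(-1, 6) and (-1, 10)

Collect terms: 4(x² + 2x) + 3(y² - 16y) = -148
4(x + 1)² + 3(y - 8)² = -148 + 4 + 192 = 48
Divide through by 48 to get (x + 1)²/12 + (y - 8)²/16 = 1.
Ellipse, center (-1, 8), major axis vertical; a² = 16, b² = 12.
c² = a² - b² = 16 - 12 = 4, so c = 2.
Foci lie on the vertical axis through the center: (h, k ± c).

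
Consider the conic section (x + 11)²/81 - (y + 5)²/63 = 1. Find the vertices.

(-20, -5) and (-2, -5)

Center (-11, -5). The positive term is the x-term, so the transverse axis is horizontal; a² = 81, b² = 63.
a = 9. Vertices at (h ± a, k).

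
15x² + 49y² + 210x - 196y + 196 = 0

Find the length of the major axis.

Group the x- and y-terms: 15(x² + 14x) + 49(y² - 4y) = -196
Complete the square in x and y: 15(x + 7)² + 49(y - 2)² = -196 + 735 + 196 = 735
Divide through by 735 to get (x + 7)²/49 + (y - 2)²/15 = 1.
Ellipse, center (-7, 2), major axis horizontal; a² = 49, b² = 15.
a² = 49 so a = 7; the major axis has length 2a = 14.

14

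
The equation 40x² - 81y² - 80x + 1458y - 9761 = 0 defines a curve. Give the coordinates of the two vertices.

Rearranging, 40(x² - 2x) -81(y² - 18y) = 9761.
Complete the square: 40(x - 1)² -81(y - 9)² = 9761 + 40 - 6561 = 3240
Divide through by 3240 to get (x - 1)²/81 - (y - 9)²/40 = 1.
Hyperbola, center (1, 9), transverse axis horizontal; a² = 81, b² = 40.
a = 9. Vertices at (h ± a, k).

(-8, 9) and (10, 9)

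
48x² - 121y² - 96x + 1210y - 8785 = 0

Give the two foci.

Rearranging, 48(x² - 2x) -121(y² - 10y) = 8785.
48(x - 1)² -121(y - 5)² = 8785 + 48 - 3025 = 5808
Divide through by 5808 to get (x - 1)²/121 - (y - 5)²/48 = 1.
Hyperbola, center (1, 5), transverse axis horizontal; a² = 121, b² = 48.
c² = a² + b² = 121 + 48 = 169, so c = 13.
Foci lie on the horizontal axis through the center: (h ± c, k).

(-12, 5) and (14, 5)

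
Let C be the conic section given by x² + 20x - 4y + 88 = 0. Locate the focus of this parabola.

(-10, -2)

Only x is squared. Complete the square in x: (x + 10)² = 4(y + 3).
Vertex (-10, -3); 4p = 4 so p = 1. Opens up.
Focus is p units from the vertex along the axis: (h, k + p).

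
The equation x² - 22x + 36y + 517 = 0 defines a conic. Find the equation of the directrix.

Only x is squared. Complete the square in x: (x - 11)² = -36(y + 11).
Vertex (11, -11); 4p = -36 so p = -9. Opens down.
Directrix is the horizontal line y = k − p = -11 − (-9) = -2.

y = -2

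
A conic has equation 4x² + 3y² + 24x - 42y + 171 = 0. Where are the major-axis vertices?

(-3, 5) and (-3, 9)

4(x² + 6x) + 3(y² - 14y) = -171
Complete the square in x and y: 4(x + 3)² + 3(y - 7)² = -171 + 36 + 147 = 12
Divide through by 12 to get (x + 3)²/3 + (y - 7)²/4 = 1.
Ellipse, center (-3, 7), major axis vertical; a² = 4, b² = 3.
a = 2. Vertices at (h, k ± a).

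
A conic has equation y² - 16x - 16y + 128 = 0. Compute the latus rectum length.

16

Only y is squared. Complete the square in y: (y - 8)² = 16(x - 4).
Vertex (4, 8); 4p = 16 so p = 4. Opens right.
Latus rectum length = |4p| = 16.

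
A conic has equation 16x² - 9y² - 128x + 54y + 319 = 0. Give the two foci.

Collect terms: 16(x² - 8x) -9(y² - 6y) = -319
Completing the square gives 16(x - 4)² -9(y - 3)² = -319 + 256 - 81 = -144.
Dividing both sides by -144: (y - 3)²/16 - (x - 4)²/9 = 1
Hyperbola, center (4, 3), transverse axis vertical; a² = 16, b² = 9.
c² = a² + b² = 16 + 9 = 25, so c = 5.
Foci lie on the vertical axis through the center: (h, k ± c).

(4, -2) and (4, 8)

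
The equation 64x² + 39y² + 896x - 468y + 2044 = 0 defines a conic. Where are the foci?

(-7, 1) and (-7, 11)

Group the x- and y-terms: 64(x² + 14x) + 39(y² - 12y) = -2044
Complete the square in x and y: 64(x + 7)² + 39(y - 6)² = -2044 + 3136 + 1404 = 2496
Dividing both sides by 2496: (x + 7)²/39 + (y - 6)²/64 = 1
Ellipse, center (-7, 6), major axis vertical; a² = 64, b² = 39.
c² = a² - b² = 64 - 39 = 25, so c = 5.
Foci lie on the vertical axis through the center: (h, k ± c).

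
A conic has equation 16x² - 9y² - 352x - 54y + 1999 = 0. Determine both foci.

Rearranging, 16(x² - 22x) -9(y² + 6y) = -1999.
16(x - 11)² -9(y + 3)² = -1999 + 1936 - 81 = -144
Divide through by -144 to get (y + 3)²/16 - (x - 11)²/9 = 1.
Hyperbola, center (11, -3), transverse axis vertical; a² = 16, b² = 9.
c² = a² + b² = 16 + 9 = 25, so c = 5.
Foci lie on the vertical axis through the center: (h, k ± c).

(11, -8) and (11, 2)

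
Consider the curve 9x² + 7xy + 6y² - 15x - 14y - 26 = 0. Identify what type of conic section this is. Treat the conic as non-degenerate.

ellipse

A = 9, B = 7, C = 6.
Discriminant B² − 4AC = 7² − 4·9·6 = -167.
B² − 4AC < 0 ⇒ ellipse.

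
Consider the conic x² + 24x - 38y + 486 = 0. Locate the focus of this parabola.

(-12, 37/2)

Only x is squared. Complete the square in x: (x + 12)² = 38(y - 9).
Vertex (-12, 9); 4p = 38 so p = 19/2. Opens up.
Focus is p units from the vertex along the axis: (h, k + p).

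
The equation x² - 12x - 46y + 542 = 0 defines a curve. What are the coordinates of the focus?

(6, 45/2)

Only x is squared. Complete the square in x: (x - 6)² = 46(y - 11).
Vertex (6, 11); 4p = 46 so p = 23/2. Opens up.
Focus is p units from the vertex along the axis: (h, k + p).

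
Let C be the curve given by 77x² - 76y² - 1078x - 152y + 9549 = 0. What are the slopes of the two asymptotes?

Collect terms: 77(x² - 14x) -76(y² + 2y) = -9549
77(x - 7)² -76(y + 1)² = -9549 + 3773 - 76 = -5852
Dividing both sides by -5852: (y + 1)²/77 - (x - 7)²/76 = 1
Hyperbola, center (7, -1), transverse axis vertical; a² = 77, b² = 76.
For a vertical hyperbola the asymptotes have slope ±a/b.
Here that is ±√77/2√19 = ±√1463/38.

√1463/38 and -√1463/38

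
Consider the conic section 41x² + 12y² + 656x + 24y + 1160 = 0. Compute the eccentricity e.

e = √1189/41

41(x² + 16x) + 12(y² + 2y) = -1160
Complete the square: 41(x + 8)² + 12(y + 1)² = -1160 + 2624 + 12 = 1476
Divide through by 1476 to get (x + 8)²/36 + (y + 1)²/123 = 1.
Ellipse, center (-8, -1), major axis vertical; a² = 123, b² = 36.
c² = a² - b² = 87, so c = √87.
e = c/a = √87/√123 = √1189/41.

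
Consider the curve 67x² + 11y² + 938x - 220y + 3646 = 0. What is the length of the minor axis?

2√11

Group: 67(x² + 14x) + 11(y² - 20y) = -3646
Completing the square gives 67(x + 7)² + 11(y - 10)² = -3646 + 3283 + 1100 = 737.
Divide through by 737 to get (x + 7)²/11 + (y - 10)²/67 = 1.
Ellipse, center (-7, 10), major axis vertical; a² = 67, b² = 11.
b² = 11 so b = √11; the minor axis has length 2b = 2√11.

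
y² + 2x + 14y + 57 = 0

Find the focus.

Only y is squared. Complete the square in y: (y + 7)² = -2(x + 4).
Vertex (-4, -7); 4p = -2 so p = -1/2. Opens left.
Focus is p units from the vertex along the axis: (h + p, k).

(-9/2, -7)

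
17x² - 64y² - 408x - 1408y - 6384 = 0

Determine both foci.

(3, -11) and (21, -11)

Rearranging, 17(x² - 24x) -64(y² + 22y) = 6384.
Complete the square: 17(x - 12)² -64(y + 11)² = 6384 + 2448 - 7744 = 1088
Divide by 1088: (x - 12)²/64 - (y + 11)²/17 = 1
Hyperbola, center (12, -11), transverse axis horizontal; a² = 64, b² = 17.
c² = a² + b² = 64 + 17 = 81, so c = 9.
Foci lie on the horizontal axis through the center: (h ± c, k).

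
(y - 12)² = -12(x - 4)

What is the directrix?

Vertex (4, 12); 4p = -12 so p = -3. Opens left.
Directrix is the vertical line x = h − p = 4 − (-3) = 7.

x = 7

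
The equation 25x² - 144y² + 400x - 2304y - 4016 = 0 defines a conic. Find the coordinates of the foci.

(-8, -21) and (-8, 5)

25(x² + 16x) -144(y² + 16y) = 4016
25(x + 8)² -144(y + 8)² = 4016 + 1600 - 9216 = -3600
Divide through by -3600 to get (y + 8)²/25 - (x + 8)²/144 = 1.
Hyperbola, center (-8, -8), transverse axis vertical; a² = 25, b² = 144.
c² = a² + b² = 25 + 144 = 169, so c = 13.
Foci lie on the vertical axis through the center: (h, k ± c).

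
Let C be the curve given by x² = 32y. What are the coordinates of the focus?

Vertex (0, 0); 4p = 32 so p = 8. Opens up.
Focus is p units from the vertex along the axis: (h, k + p).

(0, 8)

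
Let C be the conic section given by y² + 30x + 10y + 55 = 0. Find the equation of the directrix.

Only y is squared. Complete the square in y: (y + 5)² = -30(x + 1).
Vertex (-1, -5); 4p = -30 so p = -15/2. Opens left.
Directrix is the vertical line x = h − p = -1 − (-15/2) = 13/2.

x = 13/2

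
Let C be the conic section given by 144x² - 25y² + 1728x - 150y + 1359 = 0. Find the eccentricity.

e = 13/5

Rearranging, 144(x² + 12x) -25(y² + 6y) = -1359.
144(x + 6)² -25(y + 3)² = -1359 + 5184 - 225 = 3600
Divide by 3600: (x + 6)²/25 - (y + 3)²/144 = 1
Hyperbola, center (-6, -3), transverse axis horizontal; a² = 25, b² = 144.
c² = a² + b² = 169, so c = 13.
e = c/a = 13/5.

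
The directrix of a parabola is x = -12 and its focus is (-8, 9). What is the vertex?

The vertex is the midpoint between the focus and the directrix along the axis of symmetry.
Axis is horizontal (directrix is vertical). Vertex x-coordinate = (-8 + (-12))/2 = -10; y-coordinate = 9.

(-10, 9)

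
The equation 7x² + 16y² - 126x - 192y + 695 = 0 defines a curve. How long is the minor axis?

4√7

Rearranging, 7(x² - 18x) + 16(y² - 12y) = -695.
Completing the square gives 7(x - 9)² + 16(y - 6)² = -695 + 567 + 576 = 448.
Dividing both sides by 448: (x - 9)²/64 + (y - 6)²/28 = 1
Ellipse, center (9, 6), major axis horizontal; a² = 64, b² = 28.
b² = 28 so b = 2√7; the minor axis has length 2b = 4√7.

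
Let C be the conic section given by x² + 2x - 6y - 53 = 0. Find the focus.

Only x is squared. Complete the square in x: (x + 1)² = 6(y + 9).
Vertex (-1, -9); 4p = 6 so p = 3/2. Opens up.
Focus is p units from the vertex along the axis: (h, k + p).

(-1, -15/2)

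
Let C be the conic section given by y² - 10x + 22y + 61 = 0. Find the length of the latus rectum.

Only y is squared. Complete the square in y: (y + 11)² = 10(x + 6).
Vertex (-6, -11); 4p = 10 so p = 5/2. Opens right.
Latus rectum length = |4p| = 10.

10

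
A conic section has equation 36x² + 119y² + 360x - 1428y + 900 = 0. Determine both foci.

Group the x- and y-terms: 36(x² + 10x) + 119(y² - 12y) = -900
Complete the square in x and y: 36(x + 5)² + 119(y - 6)² = -900 + 900 + 4284 = 4284
Dividing both sides by 4284: (x + 5)²/119 + (y - 6)²/36 = 1
Ellipse, center (-5, 6), major axis horizontal; a² = 119, b² = 36.
c² = a² - b² = 119 - 36 = 83, so c = √83.
Foci lie on the horizontal axis through the center: (h ± c, k).

(-5 - √83, 6) and (-5 + √83, 6)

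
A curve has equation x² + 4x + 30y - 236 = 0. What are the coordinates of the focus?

(-2, 1/2)

Only x is squared. Complete the square in x: (x + 2)² = -30(y - 8).
Vertex (-2, 8); 4p = -30 so p = -15/2. Opens down.
Focus is p units from the vertex along the axis: (h, k + p).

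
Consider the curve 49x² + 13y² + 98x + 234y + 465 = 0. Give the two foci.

49(x² + 2x) + 13(y² + 18y) = -465
Complete the square in x and y: 49(x + 1)² + 13(y + 9)² = -465 + 49 + 1053 = 637
Dividing both sides by 637: (x + 1)²/13 + (y + 9)²/49 = 1
Ellipse, center (-1, -9), major axis vertical; a² = 49, b² = 13.
c² = a² - b² = 49 - 13 = 36, so c = 6.
Foci lie on the vertical axis through the center: (h, k ± c).

(-1, -15) and (-1, -3)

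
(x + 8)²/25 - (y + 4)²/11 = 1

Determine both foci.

(-14, -4) and (-2, -4)

Center (-8, -4). The positive term is the x-term, so the transverse axis is horizontal; a² = 25, b² = 11.
c² = a² + b² = 25 + 11 = 36, so c = 6.
Foci lie on the horizontal axis through the center: (h ± c, k).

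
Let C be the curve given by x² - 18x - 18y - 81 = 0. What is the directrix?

y = -27/2

Only x is squared. Complete the square in x: (x - 9)² = 18(y + 9).
Vertex (9, -9); 4p = 18 so p = 9/2. Opens up.
Directrix is the horizontal line y = k − p = -9 − (9/2) = -27/2.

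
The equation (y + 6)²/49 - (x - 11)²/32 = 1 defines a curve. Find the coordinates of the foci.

(11, -15) and (11, 3)

Center (11, -6). The positive term is the y-term, so the transverse axis is vertical; a² = 49, b² = 32.
c² = a² + b² = 49 + 32 = 81, so c = 9.
Foci lie on the vertical axis through the center: (h, k ± c).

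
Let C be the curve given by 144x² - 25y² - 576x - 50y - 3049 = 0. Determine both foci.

Group the x- and y-terms: 144(x² - 4x) -25(y² + 2y) = 3049
144(x - 2)² -25(y + 1)² = 3049 + 576 - 25 = 3600
Divide through by 3600 to get (x - 2)²/25 - (y + 1)²/144 = 1.
Hyperbola, center (2, -1), transverse axis horizontal; a² = 25, b² = 144.
c² = a² + b² = 25 + 144 = 169, so c = 13.
Foci lie on the horizontal axis through the center: (h ± c, k).

(-11, -1) and (15, -1)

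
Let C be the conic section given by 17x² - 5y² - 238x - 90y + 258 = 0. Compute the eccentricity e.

e = √110/5

17(x² - 14x) -5(y² + 18y) = -258
17(x - 7)² -5(y + 9)² = -258 + 833 - 405 = 170
Divide through by 170 to get (x - 7)²/10 - (y + 9)²/34 = 1.
Hyperbola, center (7, -9), transverse axis horizontal; a² = 10, b² = 34.
c² = a² + b² = 44, so c = 2√11.
e = c/a = 2√11/√10 = √110/5.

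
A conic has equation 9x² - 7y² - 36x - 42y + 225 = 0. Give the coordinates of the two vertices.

Group: 9(x² - 4x) -7(y² + 6y) = -225
Complete the square in x and y: 9(x - 2)² -7(y + 3)² = -225 + 36 - 63 = -252
Divide through by -252 to get (y + 3)²/36 - (x - 2)²/28 = 1.
Hyperbola, center (2, -3), transverse axis vertical; a² = 36, b² = 28.
a = 6. Vertices at (h, k ± a).

(2, -9) and (2, 3)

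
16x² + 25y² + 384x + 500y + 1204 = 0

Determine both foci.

Rearranging, 16(x² + 24x) + 25(y² + 20y) = -1204.
Complete the square: 16(x + 12)² + 25(y + 10)² = -1204 + 2304 + 2500 = 3600
Dividing both sides by 3600: (x + 12)²/225 + (y + 10)²/144 = 1
Ellipse, center (-12, -10), major axis horizontal; a² = 225, b² = 144.
c² = a² - b² = 225 - 144 = 81, so c = 9.
Foci lie on the horizontal axis through the center: (h ± c, k).

(-21, -10) and (-3, -10)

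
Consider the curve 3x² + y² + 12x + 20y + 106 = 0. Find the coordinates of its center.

Group: 3(x² + 4x) + (y² + 20y) = -106
Completing the square gives 3(x + 2)² + (y + 10)² = -106 + 12 + 100 = 6.
Divide through by 6 to get (x + 2)²/2 + (y + 10)²/6 = 1.
Ellipse with center (-2, -10).

(-2, -10)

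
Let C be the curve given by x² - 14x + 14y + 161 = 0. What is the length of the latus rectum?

Only x is squared. Complete the square in x: (x - 7)² = -14(y + 8).
Vertex (7, -8); 4p = -14 so p = -7/2. Opens down.
Latus rectum length = |4p| = 14.

14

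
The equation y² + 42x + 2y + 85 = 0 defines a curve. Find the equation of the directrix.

x = 17/2

Only y is squared. Complete the square in y: (y + 1)² = -42(x + 2).
Vertex (-2, -1); 4p = -42 so p = -21/2. Opens left.
Directrix is the vertical line x = h − p = -2 − (-21/2) = 17/2.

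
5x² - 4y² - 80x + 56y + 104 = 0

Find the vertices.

Group: 5(x² - 16x) -4(y² - 14y) = -104
Completing the square gives 5(x - 8)² -4(y - 7)² = -104 + 320 - 196 = 20.
Divide through by 20 to get (x - 8)²/4 - (y - 7)²/5 = 1.
Hyperbola, center (8, 7), transverse axis horizontal; a² = 4, b² = 5.
a = 2. Vertices at (h ± a, k).

(6, 7) and (10, 7)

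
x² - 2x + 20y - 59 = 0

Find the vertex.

Only x is squared. Complete the square in x: (x - 1)² = -20(y - 3).
Vertex (1, 3); 4p = -20 so p = -5. Opens down.

(1, 3)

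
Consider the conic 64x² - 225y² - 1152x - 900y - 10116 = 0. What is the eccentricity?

e = 17/15

Collect terms: 64(x² - 18x) -225(y² + 4y) = 10116
Completing the square gives 64(x - 9)² -225(y + 2)² = 10116 + 5184 - 900 = 14400.
Divide through by 14400 to get (x - 9)²/225 - (y + 2)²/64 = 1.
Hyperbola, center (9, -2), transverse axis horizontal; a² = 225, b² = 64.
c² = a² + b² = 289, so c = 17.
e = c/a = 17/15.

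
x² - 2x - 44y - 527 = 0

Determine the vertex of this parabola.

Only x is squared. Complete the square in x: (x - 1)² = 44(y + 12).
Vertex (1, -12); 4p = 44 so p = 11. Opens up.

(1, -12)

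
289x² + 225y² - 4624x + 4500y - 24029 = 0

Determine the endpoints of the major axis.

(8, -27) and (8, 7)

Rearranging, 289(x² - 16x) + 225(y² + 20y) = 24029.
Completing the square gives 289(x - 8)² + 225(y + 10)² = 24029 + 18496 + 22500 = 65025.
Divide through by 65025 to get (x - 8)²/225 + (y + 10)²/289 = 1.
Ellipse, center (8, -10), major axis vertical; a² = 289, b² = 225.
a = 17. Vertices at (h, k ± a).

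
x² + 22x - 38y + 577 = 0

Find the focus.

(-11, 43/2)

Only x is squared. Complete the square in x: (x + 11)² = 38(y - 12).
Vertex (-11, 12); 4p = 38 so p = 19/2. Opens up.
Focus is p units from the vertex along the axis: (h, k + p).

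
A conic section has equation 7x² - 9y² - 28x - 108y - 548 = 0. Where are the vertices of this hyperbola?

(-4, -6) and (8, -6)

Collect terms: 7(x² - 4x) -9(y² + 12y) = 548
7(x - 2)² -9(y + 6)² = 548 + 28 - 324 = 252
Divide through by 252 to get (x - 2)²/36 - (y + 6)²/28 = 1.
Hyperbola, center (2, -6), transverse axis horizontal; a² = 36, b² = 28.
a = 6. Vertices at (h ± a, k).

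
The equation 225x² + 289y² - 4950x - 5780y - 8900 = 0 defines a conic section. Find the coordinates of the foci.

Collect terms: 225(x² - 22x) + 289(y² - 20y) = 8900
Completing the square gives 225(x - 11)² + 289(y - 10)² = 8900 + 27225 + 28900 = 65025.
Dividing both sides by 65025: (x - 11)²/289 + (y - 10)²/225 = 1
Ellipse, center (11, 10), major axis horizontal; a² = 289, b² = 225.
c² = a² - b² = 289 - 225 = 64, so c = 8.
Foci lie on the horizontal axis through the center: (h ± c, k).

(3, 10) and (19, 10)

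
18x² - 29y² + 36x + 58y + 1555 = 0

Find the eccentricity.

e = √94/6

18(x² + 2x) -29(y² - 2y) = -1555
Completing the square gives 18(x + 1)² -29(y - 1)² = -1555 + 18 - 29 = -1566.
Dividing both sides by -1566: (y - 1)²/54 - (x + 1)²/87 = 1
Hyperbola, center (-1, 1), transverse axis vertical; a² = 54, b² = 87.
c² = a² + b² = 141, so c = √141.
e = c/a = √141/3√6 = √94/6.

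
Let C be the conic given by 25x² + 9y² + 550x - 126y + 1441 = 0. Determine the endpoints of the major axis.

25(x² + 22x) + 9(y² - 14y) = -1441
25(x + 11)² + 9(y - 7)² = -1441 + 3025 + 441 = 2025
Divide through by 2025 to get (x + 11)²/81 + (y - 7)²/225 = 1.
Ellipse, center (-11, 7), major axis vertical; a² = 225, b² = 81.
a = 15. Vertices at (h, k ± a).

(-11, -8) and (-11, 22)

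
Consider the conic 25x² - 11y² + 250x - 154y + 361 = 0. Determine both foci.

(-5, -13) and (-5, -1)

Group: 25(x² + 10x) -11(y² + 14y) = -361
Complete the square: 25(x + 5)² -11(y + 7)² = -361 + 625 - 539 = -275
Divide by -275: (y + 7)²/25 - (x + 5)²/11 = 1
Hyperbola, center (-5, -7), transverse axis vertical; a² = 25, b² = 11.
c² = a² + b² = 25 + 11 = 36, so c = 6.
Foci lie on the vertical axis through the center: (h, k ± c).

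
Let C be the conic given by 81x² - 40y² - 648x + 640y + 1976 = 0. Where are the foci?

(4, -3) and (4, 19)

Group: 81(x² - 8x) -40(y² - 16y) = -1976
Completing the square gives 81(x - 4)² -40(y - 8)² = -1976 + 1296 - 2560 = -3240.
Divide through by -3240 to get (y - 8)²/81 - (x - 4)²/40 = 1.
Hyperbola, center (4, 8), transverse axis vertical; a² = 81, b² = 40.
c² = a² + b² = 81 + 40 = 121, so c = 11.
Foci lie on the vertical axis through the center: (h, k ± c).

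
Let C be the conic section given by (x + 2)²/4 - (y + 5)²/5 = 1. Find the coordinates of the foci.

(-5, -5) and (1, -5)

Center (-2, -5). The positive term is the x-term, so the transverse axis is horizontal; a² = 4, b² = 5.
c² = a² + b² = 4 + 5 = 9, so c = 3.
Foci lie on the horizontal axis through the center: (h ± c, k).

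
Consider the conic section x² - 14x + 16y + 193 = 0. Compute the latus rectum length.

Only x is squared. Complete the square in x: (x - 7)² = -16(y + 9).
Vertex (7, -9); 4p = -16 so p = -4. Opens down.
Latus rectum length = |4p| = 16.

16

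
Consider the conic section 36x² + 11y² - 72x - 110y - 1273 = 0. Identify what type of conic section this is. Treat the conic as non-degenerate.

No xy term. Coefficients of x² and y² are A = 36, C = 11.
A and C have the same sign but A ≠ C ⇒ ellipse.

ellipse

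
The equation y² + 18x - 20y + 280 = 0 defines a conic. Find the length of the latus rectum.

18

Only y is squared. Complete the square in y: (y - 10)² = -18(x + 10).
Vertex (-10, 10); 4p = -18 so p = -9/2. Opens left.
Latus rectum length = |4p| = 18.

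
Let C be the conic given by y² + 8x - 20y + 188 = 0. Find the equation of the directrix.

x = -9

Only y is squared. Complete the square in y: (y - 10)² = -8(x + 11).
Vertex (-11, 10); 4p = -8 so p = -2. Opens left.
Directrix is the vertical line x = h − p = -11 − (-2) = -9.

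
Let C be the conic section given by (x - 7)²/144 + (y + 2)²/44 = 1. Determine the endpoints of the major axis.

(-5, -2) and (19, -2)

Center (7, -2). The larger denominator 144 sits under the x-term, so the major axis is horizontal; a² = 144, b² = 44.
a = 12. Vertices at (h ± a, k).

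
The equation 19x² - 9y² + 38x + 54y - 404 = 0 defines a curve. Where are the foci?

19(x² + 2x) -9(y² - 6y) = 404
19(x + 1)² -9(y - 3)² = 404 + 19 - 81 = 342
Divide through by 342 to get (x + 1)²/18 - (y - 3)²/38 = 1.
Hyperbola, center (-1, 3), transverse axis horizontal; a² = 18, b² = 38.
c² = a² + b² = 18 + 38 = 56, so c = 2√14.
Foci lie on the horizontal axis through the center: (h ± c, k).

(-1 - 2√14, 3) and (-1 + 2√14, 3)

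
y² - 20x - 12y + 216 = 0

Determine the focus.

(14, 6)

Only y is squared. Complete the square in y: (y - 6)² = 20(x - 9).
Vertex (9, 6); 4p = 20 so p = 5. Opens right.
Focus is p units from the vertex along the axis: (h + p, k).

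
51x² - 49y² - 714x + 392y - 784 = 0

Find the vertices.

(0, 4) and (14, 4)

Rearranging, 51(x² - 14x) -49(y² - 8y) = 784.
Completing the square gives 51(x - 7)² -49(y - 4)² = 784 + 2499 - 784 = 2499.
Divide by 2499: (x - 7)²/49 - (y - 4)²/51 = 1
Hyperbola, center (7, 4), transverse axis horizontal; a² = 49, b² = 51.
a = 7. Vertices at (h ± a, k).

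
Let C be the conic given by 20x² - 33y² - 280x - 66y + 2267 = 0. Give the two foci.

Group: 20(x² - 14x) -33(y² + 2y) = -2267
Completing the square gives 20(x - 7)² -33(y + 1)² = -2267 + 980 - 33 = -1320.
Divide through by -1320 to get (y + 1)²/40 - (x - 7)²/66 = 1.
Hyperbola, center (7, -1), transverse axis vertical; a² = 40, b² = 66.
c² = a² + b² = 40 + 66 = 106, so c = √106.
Foci lie on the vertical axis through the center: (h, k ± c).

(7, -1 - √106) and (7, -1 + √106)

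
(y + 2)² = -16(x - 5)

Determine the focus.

Vertex (5, -2); 4p = -16 so p = -4. Opens left.
Focus is p units from the vertex along the axis: (h + p, k).

(1, -2)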